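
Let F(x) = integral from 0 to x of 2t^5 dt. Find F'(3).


By the Fundamental Theorem of Calculus (Part 1):
If F(x) = integral from 0 to x of f(t) dt, then F'(x) = f(x)
Here f(t) = 2t^5
So F'(x) = 2x^5
Evaluate at x = 3:
F'(3) = 2 * 3^5
= 2 * 243
= 486

486


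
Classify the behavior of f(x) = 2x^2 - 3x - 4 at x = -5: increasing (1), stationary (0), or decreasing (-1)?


Compute f'(x) to determine behavior:
f'(x) = 4x - 3
f'(-5) = 4 * (-5) - 3
= -20 - 3
= -23
Since f'(-5) < 0, the function is decreasing (-1)

-1


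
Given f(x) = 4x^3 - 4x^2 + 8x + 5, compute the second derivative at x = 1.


First derivative:
f'(x) = 12x^2 - 8x + 8
Second derivative:
f''(x) = 24x - 8
Substitute x = 1:
f''(1) = 24 * 1 - 8
= 24 - 8
= 16

16


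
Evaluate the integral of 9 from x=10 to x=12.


The integral of a constant k over [a, b] equals k * (b - a).
integral from 10 to 12 of 9 dx
= 9 * (12 - 10)
= 9 * 2
= 18

18


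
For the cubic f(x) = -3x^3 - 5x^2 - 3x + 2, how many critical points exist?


Find where f'(x) = 0:
f(x) = -3x^3 - 5x^2 - 3x + 2
f'(x) = -9x^2 - 10x - 3
This is a quadratic in x. Use the discriminant to count real roots.
Discriminant = (-10)^2 - 4 * (-9) * (-3)
= 100 - 108
= -8
Since discriminant < 0, f'(x) = 0 has no real solutions.
Number of critical points: 0

0


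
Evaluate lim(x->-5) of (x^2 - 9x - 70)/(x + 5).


Direct substitution gives 0/0, so we factor the numerator.
Factor: (x^2 - 9x - 70) = (x + 5)(x - 14)
Cancel the common factor (x + 5):
(x^2 - 9x - 70)/(x + 5) = (x - 14)
Now substitute x = -5:
= (-5) - (14) = -19

-19


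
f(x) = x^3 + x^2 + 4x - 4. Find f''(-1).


First derivative:
f'(x) = 3x^2 + 2x + 4
Second derivative:
f''(x) = 6x + 2
Substitute x = -1:
f''(-1) = 6 * (-1) + 2
= -6 + 2
= -4

-4


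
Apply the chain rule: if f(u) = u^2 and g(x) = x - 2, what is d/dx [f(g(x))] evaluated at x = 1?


Using the chain rule: (f(g(x)))' = f'(g(x)) * g'(x)
First, find g(1):
g(1) = 1 * 1 - 2 = -1
Next, f'(u) = 2u
And g'(x) = 1
So f'(g(1)) * g'(1)
= 2 * (-1) * 1
= -2

-2


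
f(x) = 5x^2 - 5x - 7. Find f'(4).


Differentiate term by term using power and sum rules:
f(x) = 5x^2 - 5x - 7
f'(x) = 10x - 5
Substitute x = 4:
f'(4) = 10 * 4 - 5
= 40 - 5
= 35

35


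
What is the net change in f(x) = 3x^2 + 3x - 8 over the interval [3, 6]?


Net change = f(b) - f(a)
f(x) = 3x^2 + 3x - 8
Compute f(6):
f(6) = 3 * 6^2 + 3 * 6 - 8
= 108 + 18 - 8
= 118
Compute f(3):
f(3) = 3 * 3^2 + 3 * 3 - 8
= 27 + 9 - 8
= 28
Net change = 118 - 28 = 90

90


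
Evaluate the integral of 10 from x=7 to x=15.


The integral of a constant k over [a, b] equals k * (b - a).
integral from 7 to 15 of 10 dx
= 10 * (15 - 7)
= 10 * 8
= 80

80


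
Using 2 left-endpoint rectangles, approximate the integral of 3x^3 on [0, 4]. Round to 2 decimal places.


Left Riemann sum uses left endpoints of each subinterval.
Interval: [0, 4], n = 2
dx = (4 - 0) / 2 = 2
Left endpoints: [0, 2]
f values: [0, 24]
Sum = dx * (sum of f values)
= 2 * 24
= 48 = 48.00

48.00


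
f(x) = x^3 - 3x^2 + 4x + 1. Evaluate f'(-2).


Differentiate f(x) = x^3 - 3x^2 + 4x + 1 term by term:
f'(x) = 3x^2 - 6x + 4
Substitute x = -2:
f'(-2) = 3 * (-2)^2 - 6 * (-2) + 4
= 12 + 12 + 4
= 28

28


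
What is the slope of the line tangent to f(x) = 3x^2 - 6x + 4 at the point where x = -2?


The slope of the tangent line equals f'(x) at the point.
f(x) = 3x^2 - 6x + 4
f'(x) = 6x - 6
At x = -2:
f'(-2) = 6 * (-2) - 6
= -12 - 6
= -18

-18


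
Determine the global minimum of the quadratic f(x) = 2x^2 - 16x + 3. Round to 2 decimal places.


For a quadratic f(x) = ax^2 + bx + c with a > 0, the minimum is at the vertex.
Vertex x-coordinate: x = -b/(2a)
x = -(-16) / (2 * 2)
x = 16/4 = 4
Substitute back to find the minimum value:
f(4) = 2 * 4^2 - 16 * 4 + 3
= 32 - 64 + 3
= -29 = -29.00

-29.00


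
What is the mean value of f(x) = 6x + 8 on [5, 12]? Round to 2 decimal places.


Average value = 1/(b-a) * integral from a to b of f(x) dx
First compute the integral of 6x + 8:
F(x) = 3x^2 + 8x
F(12) = 3 * 144 + 8 * 12 = 528
F(5) = 3 * 25 + 8 * 5 = 115
Integral = 528 - 115 = 413
Average = 413 / (12 - 5) = 413 / 7
= 59 = 59.00

59.00


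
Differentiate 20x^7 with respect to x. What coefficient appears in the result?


We apply the power rule: d/dx [ax^n] = a*n * x^(n-1)
d/dx [20x^7]
= 20 * 7 * x^(7-1)
= 140x^6
The coefficient is 140

140


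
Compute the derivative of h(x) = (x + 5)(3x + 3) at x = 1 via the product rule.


Let u(x) = x + 5 and v(x) = 3x + 3
u'(x) = 1
v'(x) = 3
Product rule: h'(x) = u'(x)*v(x) + u(x)*v'(x)
= 1 * (3x + 3) + (x + 5) * 3
At x = 1:
u(1) = 1 * 1 + 5 = 6
v(1) = 3 * 1 + 3 = 6
h'(1) = 1 * 6 + 6 * 3
= 6 + 18
= 24

24


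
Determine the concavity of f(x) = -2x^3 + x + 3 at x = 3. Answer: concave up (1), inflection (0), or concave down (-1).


Concavity is determined by the sign of f''(x).
f(x) = -2x^3 + x + 3
f'(x) = -6x^2 + 1
f''(x) = -12x
f''(3) = -12 * 3 + 0
= -36 + 0
= -36
Since f''(3) < 0, the function is concave down (-1)

-1


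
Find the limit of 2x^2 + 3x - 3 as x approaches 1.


Since polynomials are continuous, we use direct substitution.
lim(x->1) of 2x^2 + 3x - 3
= 2 * 1^2 + 3 * 1 - 3
= 2 + 3 - 3
= 2

2


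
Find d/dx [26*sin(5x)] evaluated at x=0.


Apply the chain rule to differentiate 26*sin(5x):
d/dx [26*sin(5x)]
= 26 * cos(5x) * d/dx(5x)
= 26 * 5 * cos(5x)
= 130 * cos(5x)
Evaluate at x = 0:
= 130 * cos(0)
= 130 * 1
= 130

130


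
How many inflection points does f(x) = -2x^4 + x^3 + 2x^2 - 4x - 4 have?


Inflection points occur where f''(x) = 0 and concavity changes.
f(x) = -2x^4 + x^3 + 2x^2 - 4x - 4
f'(x) = -8x^3 + 3x^2 + 4x - 4
f''(x) = -24x^2 + 6x + 4
This is a quadratic in x. Use the discriminant to count real roots.
Discriminant = (6)^2 - 4 * (-24) * 4
= 36 - (-384)
= 420
Since discriminant > 0, f''(x) = 0 has 2 distinct real solutions.
A quadratic with two distinct real roots changes sign at each root, so concavity changes at both.
Number of inflection points: 2

2


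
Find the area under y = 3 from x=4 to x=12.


The area under a constant function y = 3 is a rectangle.
Width = 12 - 4 = 8
Height = 3
Area = width * height
= 8 * 3
= 24

24


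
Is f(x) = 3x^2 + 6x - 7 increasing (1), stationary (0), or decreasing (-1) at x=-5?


Compute f'(x) to determine behavior:
f'(x) = 6x + 6
f'(-5) = 6 * (-5) + 6
= -30 + 6
= -24
Since f'(-5) < 0, the function is decreasing (-1)

-1


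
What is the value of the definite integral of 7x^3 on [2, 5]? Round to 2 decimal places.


Find the antiderivative of 7x^3:
F(x) = 7/4 * x^4
Apply the Fundamental Theorem of Calculus:
F(5) - F(2)
= 7/4 * 5^4 - 7/4 * 2^4
= 7/4 * (625 - 16)
= 7/4 * 609
= 4263/4 = 1065.75

1065.75


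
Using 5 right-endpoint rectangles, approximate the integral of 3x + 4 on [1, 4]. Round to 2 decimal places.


Right Riemann sum uses right endpoints of each subinterval.
Interval: [1, 4], n = 5
dx = (4 - 1) / 5 = 3/5
Right endpoints: [8/5, 11/5, 14/5, 17/5, 4]
f values: [44/5, 53/5, 62/5, 71/5, 16]
Sum = dx * (sum of f values)
= 3/5 * 62
= 186/5 = 37.20

37.20


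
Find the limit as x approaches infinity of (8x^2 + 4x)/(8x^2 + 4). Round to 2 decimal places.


For limits at infinity with equal-degree polynomials,
we compare leading coefficients.
Numerator leading term: 8x^2
Denominator leading term: 8x^2
Divide both by x^2:
lim = (8 + 4/x) / (8 + 4/x^2)
As x -> infinity, the 1/x and 1/x^2 terms vanish:
= 8/8 = 1 = 1.00

1.00


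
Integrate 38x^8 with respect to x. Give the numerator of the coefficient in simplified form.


Apply the power rule for integration:
integral of ax^n dx = a/(n+1) * x^(n+1) + C
integral of 38x^8 dx
= 38/9 * x^9 + C
The coefficient in lowest terms is 38/9, and its numerator is 38

38


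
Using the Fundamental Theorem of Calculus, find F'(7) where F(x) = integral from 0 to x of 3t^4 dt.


By the Fundamental Theorem of Calculus (Part 1):
If F(x) = integral from 0 to x of f(t) dt, then F'(x) = f(x)
Here f(t) = 3t^4
So F'(x) = 3x^4
Evaluate at x = 7:
F'(7) = 3 * 7^4
= 3 * 2401
= 7203

7203


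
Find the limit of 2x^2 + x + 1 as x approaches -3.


Since polynomials are continuous, we use direct substitution.
lim(x->-3) of 2x^2 + x + 1
= 2 * (-3)^2 + 1 * (-3) + 1
= 18 - 3 + 1
= 16

16


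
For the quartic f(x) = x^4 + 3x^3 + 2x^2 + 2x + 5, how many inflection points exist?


Inflection points occur where f''(x) = 0 and concavity changes.
f(x) = x^4 + 3x^3 + 2x^2 + 2x + 5
f'(x) = 4x^3 + 9x^2 + 4x + 2
f''(x) = 12x^2 + 18x + 4
This is a quadratic in x. Use the discriminant to count real roots.
Discriminant = (18)^2 - 4 * 12 * 4
= 324 - 192
= 132
Since discriminant > 0, f''(x) = 0 has 2 distinct real solutions.
A quadratic with two distinct real roots changes sign at each root, so concavity changes at both.
Number of inflection points: 2

2


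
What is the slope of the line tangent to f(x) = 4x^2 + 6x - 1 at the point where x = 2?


The slope of the tangent line equals f'(x) at the point.
f(x) = 4x^2 + 6x - 1
f'(x) = 8x + 6
At x = 2:
f'(2) = 8 * 2 + 6
= 16 + 6
= 22

22


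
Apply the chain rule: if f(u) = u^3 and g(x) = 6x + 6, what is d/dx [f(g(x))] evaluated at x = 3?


Using the chain rule: (f(g(x)))' = f'(g(x)) * g'(x)
First, find g(3):
g(3) = 6 * 3 + 6 = 24
Next, f'(u) = 3u^2
And g'(x) = 6
So f'(g(3)) * g'(3)
= 3 * 24^2 * 6
= 3 * 576 * 6
= 10368

10368


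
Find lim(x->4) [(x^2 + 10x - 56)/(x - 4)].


Direct substitution gives 0/0, so we factor the numerator.
Factor: (x^2 + 10x - 56) = (x - 4)(x + 14)
Cancel the common factor (x - 4):
(x^2 + 10x - 56)/(x - 4) = (x + 14)
Now substitute x = 4:
= (4) - (-14) = 18

18


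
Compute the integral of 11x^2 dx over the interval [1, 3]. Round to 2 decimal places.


Find the antiderivative of 11x^2:
F(x) = 11/3 * x^3
Apply the Fundamental Theorem of Calculus:
F(3) - F(1)
= 11/3 * 3^3 - 11/3 * 1^3
= 11/3 * (27 - 1)
= 11/3 * 26
= 286/3 ≈ 95.33

95.33


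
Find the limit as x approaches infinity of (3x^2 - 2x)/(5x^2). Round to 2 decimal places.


For limits at infinity with equal-degree polynomials,
we compare leading coefficients.
Numerator leading term: 3x^2
Denominator leading term: 5x^2
Divide both by x^2:
lim = (3 - 2/x) / (5)
As x -> infinity, the 1/x and 1/x^2 terms vanish:
= 3/5 = 0.60

0.60


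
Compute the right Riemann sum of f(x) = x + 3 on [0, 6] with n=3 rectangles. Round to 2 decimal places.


Right Riemann sum uses right endpoints of each subinterval.
Interval: [0, 6], n = 3
dx = (6 - 0) / 3 = 2
Right endpoints: [2, 4, 6]
f values: [5, 7, 9]
Sum = dx * (sum of f values)
= 2 * 21
= 42 = 42.00

42.00


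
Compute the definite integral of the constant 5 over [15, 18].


The integral of a constant k over [a, b] equals k * (b - a).
integral from 15 to 18 of 5 dx
= 5 * (18 - 15)
= 5 * 3
= 15

15


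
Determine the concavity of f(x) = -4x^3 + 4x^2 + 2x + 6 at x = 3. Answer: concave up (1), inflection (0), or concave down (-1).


Concavity is determined by the sign of f''(x).
f(x) = -4x^3 + 4x^2 + 2x + 6
f'(x) = -12x^2 + 8x + 2
f''(x) = -24x + 8
f''(3) = -24 * 3 + 8
= -72 + 8
= -64
Since f''(3) < 0, the function is concave down (-1)

-1


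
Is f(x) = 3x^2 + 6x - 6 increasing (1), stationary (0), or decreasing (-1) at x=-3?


Compute f'(x) to determine behavior:
f'(x) = 6x + 6
f'(-3) = 6 * (-3) + 6
= -18 + 6
= -12
Since f'(-3) < 0, the function is decreasing (-1)

-1


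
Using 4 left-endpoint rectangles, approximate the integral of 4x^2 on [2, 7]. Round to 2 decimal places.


Left Riemann sum uses left endpoints of each subinterval.
Interval: [2, 7], n = 4
dx = (7 - 2) / 4 = 5/4
Left endpoints: [2, 13/4, 9/2, 23/4]
f values: [16, 169/4, 81, 529/4]
Sum = dx * (sum of f values)
= 5/4 * 543/2
= 2715/8 ≈ 339.38

339.38


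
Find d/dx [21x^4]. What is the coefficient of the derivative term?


We apply the power rule: d/dx [ax^n] = a*n * x^(n-1)
d/dx [21x^4]
= 21 * 4 * x^(4-1)
= 84x^3
The coefficient is 84

84


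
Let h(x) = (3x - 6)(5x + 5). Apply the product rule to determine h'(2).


Let u(x) = 3x - 6 and v(x) = 5x + 5
u'(x) = 3
v'(x) = 5
Product rule: h'(x) = u'(x)*v(x) + u(x)*v'(x)
= 3 * (5x + 5) + (3x - 6) * 5
At x = 2:
u(2) = 3 * 2 - 6 = 0
v(2) = 5 * 2 + 5 = 15
h'(2) = 3 * 15 + 0 * 5
= 45 + 0
= 45

45


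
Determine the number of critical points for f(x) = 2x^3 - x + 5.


Find where f'(x) = 0:
f(x) = 2x^3 - x + 5
f'(x) = 6x^2 - 1
This is a quadratic in x. Use the discriminant to count real roots.
Discriminant = (0)^2 - 4 * 6 * (-1)
= 0 - (-24)
= 24
Since discriminant > 0, f'(x) = 0 has 2 real solutions.
Number of critical points: 2

2


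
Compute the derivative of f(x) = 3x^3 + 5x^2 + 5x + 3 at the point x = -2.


Differentiate f(x) = 3x^3 + 5x^2 + 5x + 3 term by term:
f'(x) = 9x^2 + 10x + 5
Substitute x = -2:
f'(-2) = 9 * (-2)^2 + 10 * (-2) + 5
= 36 - 20 + 5
= 21

21


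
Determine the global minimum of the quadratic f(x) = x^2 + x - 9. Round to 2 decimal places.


For a quadratic f(x) = ax^2 + bx + c with a > 0, the minimum is at the vertex.
Vertex x-coordinate: x = -b/(2a)
x = -(1) / (2 * 1)
x = -1/2
Substitute back to find the minimum value:
f(-1/2) = 1 * (-1/2)^2 + 1 * (-1/2) - 9
= 1/4 - 1/2 - 9
= -37/4 = -9.25

-9.25


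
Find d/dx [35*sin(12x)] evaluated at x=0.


Apply the chain rule to differentiate 35*sin(12x):
d/dx [35*sin(12x)]
= 35 * cos(12x) * d/dx(12x)
= 35 * 12 * cos(12x)
= 420 * cos(12x)
Evaluate at x = 0:
= 420 * cos(0)
= 420 * 1
= 420

420


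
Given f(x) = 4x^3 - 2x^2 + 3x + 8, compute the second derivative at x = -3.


First derivative:
f'(x) = 12x^2 - 4x + 3
Second derivative:
f''(x) = 24x - 4
Substitute x = -3:
f''(-3) = 24 * (-3) - 4
= -72 - 4
= -76

-76


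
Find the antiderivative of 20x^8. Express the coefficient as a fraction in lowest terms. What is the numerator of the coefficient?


Apply the power rule for integration:
integral of ax^n dx = a/(n+1) * x^(n+1) + C
integral of 20x^8 dx
= 20/9 * x^9 + C
The coefficient in lowest terms is 20/9, and its numerator is 20

20


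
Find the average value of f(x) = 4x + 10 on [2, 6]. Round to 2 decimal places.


Average value = 1/(b-a) * integral from a to b of f(x) dx
First compute the integral of 4x + 10:
F(x) = 2x^2 + 10x
F(6) = 2 * 36 + 10 * 6 = 132
F(2) = 2 * 4 + 10 * 2 = 28
Integral = 132 - 28 = 104
Average = 104 / (6 - 2) = 104 / 4
= 26 = 26.00

26.00


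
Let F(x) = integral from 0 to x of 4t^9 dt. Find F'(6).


By the Fundamental Theorem of Calculus (Part 1):
If F(x) = integral from 0 to x of f(t) dt, then F'(x) = f(x)
Here f(t) = 4t^9
So F'(x) = 4x^9
Evaluate at x = 6:
F'(6) = 4 * 6^9
= 4 * 10077696
= 40310784

40310784


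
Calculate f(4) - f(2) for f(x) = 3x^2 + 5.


Net change = f(b) - f(a)
f(x) = 3x^2 + 5
Compute f(4):
f(4) = 3 * 4^2 + 0 * 4 + 5
= 48 + 0 + 5
= 53
Compute f(2):
f(2) = 3 * 2^2 + 0 * 2 + 5
= 12 + 0 + 5
= 17
Net change = 53 - 17 = 36

36


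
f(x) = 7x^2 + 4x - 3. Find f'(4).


Differentiate term by term using power and sum rules:
f(x) = 7x^2 + 4x - 3
f'(x) = 14x + 4
Substitute x = 4:
f'(4) = 14 * 4 + 4
= 56 + 4
= 60

60


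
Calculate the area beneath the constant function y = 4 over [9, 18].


The area under a constant function y = 4 is a rectangle.
Width = 18 - 9 = 9
Height = 4
Area = width * height
= 9 * 4
= 36

36


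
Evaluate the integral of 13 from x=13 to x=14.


The integral of a constant k over [a, b] equals k * (b - a).
integral from 13 to 14 of 13 dx
= 13 * (14 - 13)
= 13 * 1
= 13

13


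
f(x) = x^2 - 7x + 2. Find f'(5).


Differentiate term by term using power and sum rules:
f(x) = x^2 - 7x + 2
f'(x) = 2x - 7
Substitute x = 5:
f'(5) = 2 * 5 - 7
= 10 - 7
= 3

3


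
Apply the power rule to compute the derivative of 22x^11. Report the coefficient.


We apply the power rule: d/dx [ax^n] = a*n * x^(n-1)
d/dx [22x^11]
= 22 * 11 * x^(11-1)
= 242x^10
The coefficient is 242

242


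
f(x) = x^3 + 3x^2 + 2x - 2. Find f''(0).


First derivative:
f'(x) = 3x^2 + 6x + 2
Second derivative:
f''(x) = 6x + 6
Substitute x = 0:
f''(0) = 6 * 0 + 6
= 0 + 6
= 6

6


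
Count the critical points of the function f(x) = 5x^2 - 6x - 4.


Find where f'(x) = 0:
f'(x) = 10x - 6
Set f'(x) = 0:
10x - 6 = 0
x = 6 / 10 = 3/5
This is a linear equation in x, so there is exactly one solution.
Number of critical points: 1

1


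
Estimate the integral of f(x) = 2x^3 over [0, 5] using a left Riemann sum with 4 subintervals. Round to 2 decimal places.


Left Riemann sum uses left endpoints of each subinterval.
Interval: [0, 5], n = 4
dx = (5 - 0) / 4 = 5/4
Left endpoints: [0, 5/4, 5/2, 15/4]
f values: [0, 125/32, 125/4, 3375/32]
Sum = dx * (sum of f values)
= 5/4 * 1125/8
= 5625/32 ≈ 175.78

175.78


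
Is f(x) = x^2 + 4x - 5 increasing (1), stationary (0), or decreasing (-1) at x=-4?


Compute f'(x) to determine behavior:
f'(x) = 2x + 4
f'(-4) = 2 * (-4) + 4
= -8 + 4
= -4
Since f'(-4) < 0, the function is decreasing (-1)

-1


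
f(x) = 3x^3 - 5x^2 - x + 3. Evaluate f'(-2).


Differentiate f(x) = 3x^3 - 5x^2 - x + 3 term by term:
f'(x) = 9x^2 - 10x - 1
Substitute x = -2:
f'(-2) = 9 * (-2)^2 - 10 * (-2) - 1
= 36 + 20 - 1
= 55

55


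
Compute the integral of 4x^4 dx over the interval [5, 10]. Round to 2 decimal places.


Find the antiderivative of 4x^4:
F(x) = 4/5 * x^5
Apply the Fundamental Theorem of Calculus:
F(10) - F(5)
= 4/5 * 10^5 - 4/5 * 5^5
= 4/5 * (100000 - 3125)
= 4/5 * 96875
= 77500 = 77500.00

77500.00


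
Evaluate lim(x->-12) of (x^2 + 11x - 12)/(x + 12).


Direct substitution gives 0/0, so we factor the numerator.
Factor: (x^2 + 11x - 12) = (x + 12)(x - 1)
Cancel the common factor (x + 12):
(x^2 + 11x - 12)/(x + 12) = (x - 1)
Now substitute x = -12:
= (-12) - (1) = -13

-13


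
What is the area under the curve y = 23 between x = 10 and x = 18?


The area under a constant function y = 23 is a rectangle.
Width = 18 - 10 = 8
Height = 23
Area = width * height
= 8 * 23
= 184

184


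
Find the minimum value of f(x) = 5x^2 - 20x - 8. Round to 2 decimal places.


For a quadratic f(x) = ax^2 + bx + c with a > 0, the minimum is at the vertex.
Vertex x-coordinate: x = -b/(2a)
x = -(-20) / (2 * 5)
x = 20/10 = 2
Substitute back to find the minimum value:
f(2) = 5 * 2^2 - 20 * 2 - 8
= 20 - 40 - 8
= -28 = -28.00

-28.00


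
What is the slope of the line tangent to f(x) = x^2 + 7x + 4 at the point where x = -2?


The slope of the tangent line equals f'(x) at the point.
f(x) = x^2 + 7x + 4
f'(x) = 2x + 7
At x = -2:
f'(-2) = 2 * (-2) + 7
= -4 + 7
= 3

3


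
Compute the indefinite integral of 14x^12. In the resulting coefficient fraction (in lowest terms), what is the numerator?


Apply the power rule for integration:
integral of ax^n dx = a/(n+1) * x^(n+1) + C
integral of 14x^12 dx
= 14/13 * x^13 + C
The coefficient in lowest terms is 14/13, and its numerator is 14

14


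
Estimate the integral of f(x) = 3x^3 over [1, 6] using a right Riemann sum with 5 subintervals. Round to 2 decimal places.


Right Riemann sum uses right endpoints of each subinterval.
Interval: [1, 6], n = 5
dx = (6 - 1) / 5 = 1
Right endpoints: [2, 3, 4, 5, 6]
f values: [24, 81, 192, 375, 648]
Sum = dx * (sum of f values)
= 1 * 1320
= 1320 = 1320.00

1320.00


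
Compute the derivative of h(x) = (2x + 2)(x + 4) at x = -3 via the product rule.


Let u(x) = 2x + 2 and v(x) = x + 4
u'(x) = 2
v'(x) = 1
Product rule: h'(x) = u'(x)*v(x) + u(x)*v'(x)
= 2 * (x + 4) + (2x + 2) * 1
At x = -3:
u(-3) = 2 * (-3) + 2 = -4
v(-3) = 1 * (-3) + 4 = 1
h'(-3) = 2 * 1 + (-4) * 1
= 2 - 4
= -2

-2


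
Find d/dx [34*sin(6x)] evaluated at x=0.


Apply the chain rule to differentiate 34*sin(6x):
d/dx [34*sin(6x)]
= 34 * cos(6x) * d/dx(6x)
= 34 * 6 * cos(6x)
= 204 * cos(6x)
Evaluate at x = 0:
= 204 * cos(0)
= 204 * 1
= 204

204


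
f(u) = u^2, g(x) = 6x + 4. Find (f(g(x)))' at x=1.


Using the chain rule: (f(g(x)))' = f'(g(x)) * g'(x)
First, find g(1):
g(1) = 6 * 1 + 4 = 10
Next, f'(u) = 2u
And g'(x) = 6
So f'(g(1)) * g'(1)
= 2 * 10 * 6
= 120

120


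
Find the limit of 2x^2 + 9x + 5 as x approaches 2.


Since polynomials are continuous, we use direct substitution.
lim(x->2) of 2x^2 + 9x + 5
= 2 * 2^2 + 9 * 2 + 5
= 8 + 18 + 5
= 31

31


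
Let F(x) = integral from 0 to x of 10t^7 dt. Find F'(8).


By the Fundamental Theorem of Calculus (Part 1):
If F(x) = integral from 0 to x of f(t) dt, then F'(x) = f(x)
Here f(t) = 10t^7
So F'(x) = 10x^7
Evaluate at x = 8:
F'(8) = 10 * 8^7
= 10 * 2097152
= 20971520

20971520


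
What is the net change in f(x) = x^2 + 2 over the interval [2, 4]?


Net change = f(b) - f(a)
f(x) = x^2 + 2
Compute f(4):
f(4) = 1 * 4^2 + 0 * 4 + 2
= 16 + 0 + 2
= 18
Compute f(2):
f(2) = 1 * 2^2 + 0 * 2 + 2
= 4 + 0 + 2
= 6
Net change = 18 - 6 = 12

12


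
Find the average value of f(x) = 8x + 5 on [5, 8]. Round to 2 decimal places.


Average value = 1/(b-a) * integral from a to b of f(x) dx
First compute the integral of 8x + 5:
F(x) = 4x^2 + 5x
F(8) = 4 * 64 + 5 * 8 = 296
F(5) = 4 * 25 + 5 * 5 = 125
Integral = 296 - 125 = 171
Average = 171 / (8 - 5) = 171 / 3
= 57 = 57.00

57.00


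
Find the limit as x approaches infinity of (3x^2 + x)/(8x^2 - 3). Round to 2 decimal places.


For limits at infinity with equal-degree polynomials,
we compare leading coefficients.
Numerator leading term: 3x^2
Denominator leading term: 8x^2
Divide both by x^2:
lim = (3 + 1/x) / (8 - 3/x^2)
As x -> infinity, the 1/x and 1/x^2 terms vanish:
= 3/8 ≈ 0.38

0.38


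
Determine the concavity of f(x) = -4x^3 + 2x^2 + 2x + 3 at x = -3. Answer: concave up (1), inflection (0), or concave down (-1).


Concavity is determined by the sign of f''(x).
f(x) = -4x^3 + 2x^2 + 2x + 3
f'(x) = -12x^2 + 4x + 2
f''(x) = -24x + 4
f''(-3) = -24 * (-3) + 4
= 72 + 4
= 76
Since f''(-3) > 0, the function is concave up (1)

1


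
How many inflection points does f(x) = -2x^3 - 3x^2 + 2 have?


Inflection points occur where f''(x) = 0 and concavity changes.
f(x) = -2x^3 - 3x^2 + 2
f'(x) = -6x^2 - 6x
f''(x) = -12x - 6
Set f''(x) = 0:
-12x - 6 = 0
x = 6 / (-12) = -1/2
Since f''(x) is linear (degree 1), it changes sign at this point.
Therefore there is exactly 1 inflection point.

1


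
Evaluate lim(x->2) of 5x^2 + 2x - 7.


Since polynomials are continuous, we use direct substitution.
lim(x->2) of 5x^2 + 2x - 7
= 5 * 2^2 + 2 * 2 - 7
= 20 + 4 - 7
= 17

17


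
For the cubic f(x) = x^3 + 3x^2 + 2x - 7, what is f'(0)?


Differentiate f(x) = x^3 + 3x^2 + 2x - 7 term by term:
f'(x) = 3x^2 + 6x + 2
Substitute x = 0:
f'(0) = 3 * 0^2 + 6 * 0 + 2
= 0 + 0 + 2
= 2

2


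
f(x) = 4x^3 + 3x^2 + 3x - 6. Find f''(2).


First derivative:
f'(x) = 12x^2 + 6x + 3
Second derivative:
f''(x) = 24x + 6
Substitute x = 2:
f''(2) = 24 * 2 + 6
= 48 + 6
= 54

54


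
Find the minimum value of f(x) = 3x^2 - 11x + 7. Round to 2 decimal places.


For a quadratic f(x) = ax^2 + bx + c with a > 0, the minimum is at the vertex.
Vertex x-coordinate: x = -b/(2a)
x = -(-11) / (2 * 3)
x = 11/6
Substitute back to find the minimum value:
f(11/6) = 3 * (11/6)^2 - 11 * (11/6) + 7
= 121/12 - 121/6 + 7
= -37/12 ≈ -3.08

-3.08


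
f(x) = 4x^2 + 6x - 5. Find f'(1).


Differentiate term by term using power and sum rules:
f(x) = 4x^2 + 6x - 5
f'(x) = 8x + 6
Substitute x = 1:
f'(1) = 8 * 1 + 6
= 8 + 6
= 14

14


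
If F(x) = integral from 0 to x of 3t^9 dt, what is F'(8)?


By the Fundamental Theorem of Calculus (Part 1):
If F(x) = integral from 0 to x of f(t) dt, then F'(x) = f(x)
Here f(t) = 3t^9
So F'(x) = 3x^9
Evaluate at x = 8:
F'(8) = 3 * 8^9
= 3 * 134217728
= 402653184

402653184


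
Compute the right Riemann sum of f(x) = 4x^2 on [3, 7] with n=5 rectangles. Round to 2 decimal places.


Right Riemann sum uses right endpoints of each subinterval.
Interval: [3, 7], n = 5
dx = (7 - 3) / 5 = 4/5
Right endpoints: [19/5, 23/5, 27/5, 31/5, 7]
f values: [1444/25, 2116/25, 2916/25, 3844/25, 196]
Sum = dx * (sum of f values)
= 4/5 * 3044/5
= 12176/25 = 487.04

487.04


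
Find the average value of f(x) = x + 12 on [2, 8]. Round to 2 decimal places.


Average value = 1/(b-a) * integral from a to b of f(x) dx
First compute the integral of x + 12:
F(x) = (1/2)x^2 + 12x
F(8) = 1/2 * 64 + 12 * 8 = 128
F(2) = 1/2 * 4 + 12 * 2 = 26
Integral = 128 - 26 = 102
Average = 102 / (8 - 2) = 102 / 6
= 17 = 17.00

17.00


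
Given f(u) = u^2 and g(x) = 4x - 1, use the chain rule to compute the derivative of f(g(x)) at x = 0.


Using the chain rule: (f(g(x)))' = f'(g(x)) * g'(x)
First, find g(0):
g(0) = 4 * 0 - 1 = -1
Next, f'(u) = 2u
And g'(x) = 4
So f'(g(0)) * g'(0)
= 2 * (-1) * 4
= -8

-8


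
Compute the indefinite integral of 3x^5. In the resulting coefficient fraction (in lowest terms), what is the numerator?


Apply the power rule for integration:
integral of ax^n dx = a/(n+1) * x^(n+1) + C
integral of 3x^5 dx
= 3/6 * x^6 + C
= 1/2 * x^6 + C
The coefficient in lowest terms is 1/2, and its numerator is 1

1


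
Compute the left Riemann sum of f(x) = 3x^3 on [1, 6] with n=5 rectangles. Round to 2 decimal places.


Left Riemann sum uses left endpoints of each subinterval.
Interval: [1, 6], n = 5
dx = (6 - 1) / 5 = 1
Left endpoints: [1, 2, 3, 4, 5]
f values: [3, 24, 81, 192, 375]
Sum = dx * (sum of f values)
= 1 * 675
= 675 = 675.00

675.00


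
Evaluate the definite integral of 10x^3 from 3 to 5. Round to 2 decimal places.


Find the antiderivative of 10x^3:
F(x) = 10/4 * x^4
Apply the Fundamental Theorem of Calculus:
F(5) - F(3)
= 10/4 * 5^4 - 10/4 * 3^4
= 10/4 * (625 - 81)
= 10/4 * 544
= 1360 = 1360.00

1360.00


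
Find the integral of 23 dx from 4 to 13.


The integral of a constant k over [a, b] equals k * (b - a).
integral from 4 to 13 of 23 dx
= 23 * (13 - 4)
= 23 * 9
= 207

207


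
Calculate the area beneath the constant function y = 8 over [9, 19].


The area under a constant function y = 8 is a rectangle.
Width = 19 - 9 = 10
Height = 8
Area = width * height
= 10 * 8
= 80

80


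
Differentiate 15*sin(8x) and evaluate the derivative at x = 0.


Apply the chain rule to differentiate 15*sin(8x):
d/dx [15*sin(8x)]
= 15 * cos(8x) * d/dx(8x)
= 15 * 8 * cos(8x)
= 120 * cos(8x)
Evaluate at x = 0:
= 120 * cos(0)
= 120 * 1
= 120

120


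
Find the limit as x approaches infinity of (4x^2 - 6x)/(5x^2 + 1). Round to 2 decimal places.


For limits at infinity with equal-degree polynomials,
we compare leading coefficients.
Numerator leading term: 4x^2
Denominator leading term: 5x^2
Divide both by x^2:
lim = (4 - 6/x) / (5 + 1/x^2)
As x -> infinity, the 1/x and 1/x^2 terms vanish:
= 4/5 = 0.80

0.80


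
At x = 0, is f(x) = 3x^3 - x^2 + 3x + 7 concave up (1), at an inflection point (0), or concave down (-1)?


Concavity is determined by the sign of f''(x).
f(x) = 3x^3 - x^2 + 3x + 7
f'(x) = 9x^2 - 2x + 3
f''(x) = 18x - 2
f''(0) = 18 * 0 - 2
= 0 - 2
= -2
Since f''(0) < 0, the function is concave down (-1)

-1


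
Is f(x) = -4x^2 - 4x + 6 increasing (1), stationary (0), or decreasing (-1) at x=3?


Compute f'(x) to determine behavior:
f'(x) = -8x - 4
f'(3) = -8 * 3 - 4
= -24 - 4
= -28
Since f'(3) < 0, the function is decreasing (-1)

-1


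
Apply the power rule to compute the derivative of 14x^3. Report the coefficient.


We apply the power rule: d/dx [ax^n] = a*n * x^(n-1)
d/dx [14x^3]
= 14 * 3 * x^(3-1)
= 42x^2
The coefficient is 42

42


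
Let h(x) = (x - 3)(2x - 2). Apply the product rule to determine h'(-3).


Let u(x) = x - 3 and v(x) = 2x - 2
u'(x) = 1
v'(x) = 2
Product rule: h'(x) = u'(x)*v(x) + u(x)*v'(x)
= 1 * (2x - 2) + (x - 3) * 2
At x = -3:
u(-3) = 1 * (-3) - 3 = -6
v(-3) = 2 * (-3) - 2 = -8
h'(-3) = 1 * (-8) + (-6) * 2
= -8 - 12
= -20

-20


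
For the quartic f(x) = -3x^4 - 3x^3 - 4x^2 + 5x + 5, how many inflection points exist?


Inflection points occur where f''(x) = 0 and concavity changes.
f(x) = -3x^4 - 3x^3 - 4x^2 + 5x + 5
f'(x) = -12x^3 - 9x^2 - 8x + 5
f''(x) = -36x^2 - 18x - 8
This is a quadratic in x. Use the discriminant to count real roots.
Discriminant = (-18)^2 - 4 * (-36) * (-8)
= 324 - 1152
= -828
Since discriminant < 0, f''(x) = 0 has no real solutions.
Number of inflection points: 0

0


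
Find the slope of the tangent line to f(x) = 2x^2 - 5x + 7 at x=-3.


The slope of the tangent line equals f'(x) at the point.
f(x) = 2x^2 - 5x + 7
f'(x) = 4x - 5
At x = -3:
f'(-3) = 4 * (-3) - 5
= -12 - 5
= -17

-17


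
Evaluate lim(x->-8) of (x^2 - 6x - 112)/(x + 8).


Direct substitution gives 0/0, so we factor the numerator.
Factor: (x^2 - 6x - 112) = (x + 8)(x - 14)
Cancel the common factor (x + 8):
(x^2 - 6x - 112)/(x + 8) = (x - 14)
Now substitute x = -8:
= (-8) - (14) = -22

-22


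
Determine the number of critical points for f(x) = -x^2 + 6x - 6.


Find where f'(x) = 0:
f'(x) = -2x + 6
Set f'(x) = 0:
-2x + 6 = 0
x = -6 / (-2) = 3
This is a linear equation in x, so there is exactly one solution.
Number of critical points: 1

1


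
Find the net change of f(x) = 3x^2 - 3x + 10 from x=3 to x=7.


Net change = f(b) - f(a)
f(x) = 3x^2 - 3x + 10
Compute f(7):
f(7) = 3 * 7^2 - 3 * 7 + 10
= 147 - 21 + 10
= 136
Compute f(3):
f(3) = 3 * 3^2 - 3 * 3 + 10
= 27 - 9 + 10
= 28
Net change = 136 - 28 = 108

108


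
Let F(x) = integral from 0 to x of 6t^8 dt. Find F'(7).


By the Fundamental Theorem of Calculus (Part 1):
If F(x) = integral from 0 to x of f(t) dt, then F'(x) = f(x)
Here f(t) = 6t^8
So F'(x) = 6x^8
Evaluate at x = 7:
F'(7) = 6 * 7^8
= 6 * 5764801
= 34588806

34588806


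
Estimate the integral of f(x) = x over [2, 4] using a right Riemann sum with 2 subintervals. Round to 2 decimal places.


Right Riemann sum uses right endpoints of each subinterval.
Interval: [2, 4], n = 2
dx = (4 - 2) / 2 = 1
Right endpoints: [3, 4]
f values: [3, 4]
Sum = dx * (sum of f values)
= 1 * 7
= 7 = 7.00

7.00


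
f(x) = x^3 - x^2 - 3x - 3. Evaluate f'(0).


Differentiate f(x) = x^3 - x^2 - 3x - 3 term by term:
f'(x) = 3x^2 - 2x - 3
Substitute x = 0:
f'(0) = 3 * 0^2 - 2 * 0 - 3
= 0 + 0 - 3
= -3

-3


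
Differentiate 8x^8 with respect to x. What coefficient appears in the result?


We apply the power rule: d/dx [ax^n] = a*n * x^(n-1)
d/dx [8x^8]
= 8 * 8 * x^(8-1)
= 64x^7
The coefficient is 64

64


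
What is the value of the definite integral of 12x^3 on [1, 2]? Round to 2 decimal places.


Find the antiderivative of 12x^3:
F(x) = 12/4 * x^4
Apply the Fundamental Theorem of Calculus:
F(2) - F(1)
= 12/4 * 2^4 - 12/4 * 1^4
= 12/4 * (16 - 1)
= 12/4 * 15
= 45 = 45.00

45.00


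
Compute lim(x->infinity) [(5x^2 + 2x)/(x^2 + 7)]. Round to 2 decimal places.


For limits at infinity with equal-degree polynomials,
we compare leading coefficients.
Numerator leading term: 5x^2
Denominator leading term: x^2
Divide both by x^2:
lim = (5 + 2/x) / (1 + 7/x^2)
As x -> infinity, the 1/x and 1/x^2 terms vanish:
= 5/1 = 5 = 5.00

5.00


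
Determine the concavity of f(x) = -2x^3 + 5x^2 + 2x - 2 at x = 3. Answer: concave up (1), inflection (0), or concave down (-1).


Concavity is determined by the sign of f''(x).
f(x) = -2x^3 + 5x^2 + 2x - 2
f'(x) = -6x^2 + 10x + 2
f''(x) = -12x + 10
f''(3) = -12 * 3 + 10
= -36 + 10
= -26
Since f''(3) < 0, the function is concave down (-1)

-1


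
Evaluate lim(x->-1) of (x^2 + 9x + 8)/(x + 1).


Direct substitution gives 0/0, so we factor the numerator.
Factor: (x^2 + 9x + 8) = (x + 1)(x + 8)
Cancel the common factor (x + 1):
(x^2 + 9x + 8)/(x + 1) = (x + 8)
Now substitute x = -1:
= (-1) - (-8) = 7

7


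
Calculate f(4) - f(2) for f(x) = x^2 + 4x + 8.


Net change = f(b) - f(a)
f(x) = x^2 + 4x + 8
Compute f(4):
f(4) = 1 * 4^2 + 4 * 4 + 8
= 16 + 16 + 8
= 40
Compute f(2):
f(2) = 1 * 2^2 + 4 * 2 + 8
= 4 + 8 + 8
= 20
Net change = 40 - 20 = 20

20


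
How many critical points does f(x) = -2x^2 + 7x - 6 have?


Find where f'(x) = 0:
f'(x) = -4x + 7
Set f'(x) = 0:
-4x + 7 = 0
x = -7 / (-4) = 7/4
This is a linear equation in x, so there is exactly one solution.
Number of critical points: 1

1


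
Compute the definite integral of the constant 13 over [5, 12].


The integral of a constant k over [a, b] equals k * (b - a).
integral from 5 to 12 of 13 dx
= 13 * (12 - 5)
= 13 * 7
= 91

91


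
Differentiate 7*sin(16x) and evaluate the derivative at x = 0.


Apply the chain rule to differentiate 7*sin(16x):
d/dx [7*sin(16x)]
= 7 * cos(16x) * d/dx(16x)
= 7 * 16 * cos(16x)
= 112 * cos(16x)
Evaluate at x = 0:
= 112 * cos(0)
= 112 * 1
= 112

112


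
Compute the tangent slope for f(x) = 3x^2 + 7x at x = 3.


The slope of the tangent line equals f'(x) at the point.
f(x) = 3x^2 + 7x
f'(x) = 6x + 7
At x = 3:
f'(3) = 6 * 3 + 7
= 18 + 7
= 25

25


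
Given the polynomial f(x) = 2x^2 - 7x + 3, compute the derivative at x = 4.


Differentiate term by term using power and sum rules:
f(x) = 2x^2 - 7x + 3
f'(x) = 4x - 7
Substitute x = 4:
f'(4) = 4 * 4 - 7
= 16 - 7
= 9

9


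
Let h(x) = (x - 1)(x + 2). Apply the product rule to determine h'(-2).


Let u(x) = x - 1 and v(x) = x + 2
u'(x) = 1
v'(x) = 1
Product rule: h'(x) = u'(x)*v(x) + u(x)*v'(x)
= 1 * (x + 2) + (x - 1) * 1
At x = -2:
u(-2) = 1 * (-2) - 1 = -3
v(-2) = 1 * (-2) + 2 = 0
h'(-2) = 1 * 0 + (-3) * 1
= 0 - 3
= -3

-3


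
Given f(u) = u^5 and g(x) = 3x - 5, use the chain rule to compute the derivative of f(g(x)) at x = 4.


Using the chain rule: (f(g(x)))' = f'(g(x)) * g'(x)
First, find g(4):
g(4) = 3 * 4 - 5 = 7
Next, f'(u) = 5u^4
And g'(x) = 3
So f'(g(4)) * g'(4)
= 5 * 7^4 * 3
= 5 * 2401 * 3
= 36015

36015


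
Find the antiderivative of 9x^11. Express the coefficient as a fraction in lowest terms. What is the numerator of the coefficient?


Apply the power rule for integration:
integral of ax^n dx = a/(n+1) * x^(n+1) + C
integral of 9x^11 dx
= 9/12 * x^12 + C
= 3/4 * x^12 + C
The coefficient in lowest terms is 3/4, and its numerator is 3

3


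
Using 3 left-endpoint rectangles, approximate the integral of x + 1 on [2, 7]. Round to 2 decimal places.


Left Riemann sum uses left endpoints of each subinterval.
Interval: [2, 7], n = 3
dx = (7 - 2) / 3 = 5/3
Left endpoints: [2, 11/3, 16/3]
f values: [3, 14/3, 19/3]
Sum = dx * (sum of f values)
= 5/3 * 14
= 70/3 ≈ 23.33

23.33


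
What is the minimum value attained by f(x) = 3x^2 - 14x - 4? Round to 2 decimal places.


For a quadratic f(x) = ax^2 + bx + c with a > 0, the minimum is at the vertex.
Vertex x-coordinate: x = -b/(2a)
x = -(-14) / (2 * 3)
x = 14/6 = 7/3
Substitute back to find the minimum value:
f(7/3) = 3 * (7/3)^2 - 14 * (7/3) - 4
= 49/3 - 98/3 - 4
= -61/3 ≈ -20.33

-20.33


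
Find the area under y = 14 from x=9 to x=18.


The area under a constant function y = 14 is a rectangle.
Width = 18 - 9 = 9
Height = 14
Area = width * height
= 9 * 14
= 126

126


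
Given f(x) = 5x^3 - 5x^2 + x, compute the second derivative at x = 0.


First derivative:
f'(x) = 15x^2 - 10x + 1
Second derivative:
f''(x) = 30x - 10
Substitute x = 0:
f''(0) = 30 * 0 - 10
= 0 - 10
= -10

-10


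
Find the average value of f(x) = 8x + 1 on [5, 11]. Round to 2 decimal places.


Average value = 1/(b-a) * integral from a to b of f(x) dx
First compute the integral of 8x + 1:
F(x) = 4x^2 + x
F(11) = 4 * 121 + 1 * 11 = 495
F(5) = 4 * 25 + 1 * 5 = 105
Integral = 495 - 105 = 390
Average = 390 / (11 - 5) = 390 / 6
= 65 = 65.00

65.00


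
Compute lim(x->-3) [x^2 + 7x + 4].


Since polynomials are continuous, we use direct substitution.
lim(x->-3) of x^2 + 7x + 4
= 1 * (-3)^2 + 7 * (-3) + 4
= 9 - 21 + 4
= -8

-8


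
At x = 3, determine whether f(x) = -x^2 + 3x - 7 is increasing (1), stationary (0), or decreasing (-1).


Compute f'(x) to determine behavior:
f'(x) = -2x + 3
f'(3) = -2 * 3 + 3
= -6 + 3
= -3
Since f'(3) < 0, the function is decreasing (-1)

-1


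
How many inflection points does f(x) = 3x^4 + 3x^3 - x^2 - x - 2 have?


Inflection points occur where f''(x) = 0 and concavity changes.
f(x) = 3x^4 + 3x^3 - x^2 - x - 2
f'(x) = 12x^3 + 9x^2 - 2x - 1
f''(x) = 36x^2 + 18x - 2
This is a quadratic in x. Use the discriminant to count real roots.
Discriminant = (18)^2 - 4 * 36 * (-2)
= 324 - (-288)
= 612
Since discriminant > 0, f''(x) = 0 has 2 distinct real solutions.
A quadratic with two distinct real roots changes sign at each root, so concavity changes at both.
Number of inflection points: 2

2


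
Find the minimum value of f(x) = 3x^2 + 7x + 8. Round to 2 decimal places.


For a quadratic f(x) = ax^2 + bx + c with a > 0, the minimum is at the vertex.
Vertex x-coordinate: x = -b/(2a)
x = -(7) / (2 * 3)
x = -7/6
Substitute back to find the minimum value:
f(-7/6) = 3 * (-7/6)^2 + 7 * (-7/6) + 8
= 49/12 - 49/6 + 8
= 47/12 ≈ 3.92

3.92


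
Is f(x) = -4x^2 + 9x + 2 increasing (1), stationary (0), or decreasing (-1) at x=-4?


Compute f'(x) to determine behavior:
f'(x) = -8x + 9
f'(-4) = -8 * (-4) + 9
= 32 + 9
= 41
Since f'(-4) > 0, the function is increasing (1)

1


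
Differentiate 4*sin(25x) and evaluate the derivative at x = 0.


Apply the chain rule to differentiate 4*sin(25x):
d/dx [4*sin(25x)]
= 4 * cos(25x) * d/dx(25x)
= 4 * 25 * cos(25x)
= 100 * cos(25x)
Evaluate at x = 0:
= 100 * cos(0)
= 100 * 1
= 100

100


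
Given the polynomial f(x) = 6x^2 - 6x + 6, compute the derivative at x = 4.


Differentiate term by term using power and sum rules:
f(x) = 6x^2 - 6x + 6
f'(x) = 12x - 6
Substitute x = 4:
f'(4) = 12 * 4 - 6
= 48 - 6
= 42

42


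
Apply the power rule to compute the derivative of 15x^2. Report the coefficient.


We apply the power rule: d/dx [ax^n] = a*n * x^(n-1)
d/dx [15x^2]
= 15 * 2 * x^(2-1)
= 30x
The coefficient is 30

30


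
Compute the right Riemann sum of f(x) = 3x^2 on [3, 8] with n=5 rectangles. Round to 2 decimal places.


Right Riemann sum uses right endpoints of each subinterval.
Interval: [3, 8], n = 5
dx = (8 - 3) / 5 = 1
Right endpoints: [4, 5, 6, 7, 8]
f values: [48, 75, 108, 147, 192]
Sum = dx * (sum of f values)
= 1 * 570
= 570 = 570.00

570.00


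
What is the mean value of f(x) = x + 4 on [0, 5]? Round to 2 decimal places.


Average value = 1/(b-a) * integral from a to b of f(x) dx
First compute the integral of x + 4:
F(x) = (1/2)x^2 + 4x
F(5) = 1/2 * 25 + 4 * 5 = 65/2
F(0) = 1/2 * 0 + 4 * 0 = 0
Integral = 65/2 - 0 = 65/2
Average = (65/2) / (5 - 0) = (65/2) / 5
= 13/2 = 6.50

6.50


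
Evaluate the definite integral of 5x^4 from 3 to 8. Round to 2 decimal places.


Find the antiderivative of 5x^4:
F(x) = 5/5 * x^5
Apply the Fundamental Theorem of Calculus:
F(8) - F(3)
= 5/5 * 8^5 - 5/5 * 3^5
= 5/5 * (32768 - 243)
= 5/5 * 32525
= 32525 = 32525.00

32525.00


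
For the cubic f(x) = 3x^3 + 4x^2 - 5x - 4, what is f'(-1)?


Differentiate f(x) = 3x^3 + 4x^2 - 5x - 4 term by term:
f'(x) = 9x^2 + 8x - 5
Substitute x = -1:
f'(-1) = 9 * (-1)^2 + 8 * (-1) - 5
= 9 - 8 - 5
= -4

-4


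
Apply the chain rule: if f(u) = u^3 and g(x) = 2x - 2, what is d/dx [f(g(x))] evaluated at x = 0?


Using the chain rule: (f(g(x)))' = f'(g(x)) * g'(x)
First, find g(0):
g(0) = 2 * 0 - 2 = -2
Next, f'(u) = 3u^2
And g'(x) = 2
So f'(g(0)) * g'(0)
= 3 * (-2)^2 * 2
= 3 * 4 * 2
= 24

24


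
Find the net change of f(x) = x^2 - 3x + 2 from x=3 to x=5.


Net change = f(b) - f(a)
f(x) = x^2 - 3x + 2
Compute f(5):
f(5) = 1 * 5^2 - 3 * 5 + 2
= 25 - 15 + 2
= 12
Compute f(3):
f(3) = 1 * 3^2 - 3 * 3 + 2
= 9 - 9 + 2
= 2
Net change = 12 - 2 = 10

10


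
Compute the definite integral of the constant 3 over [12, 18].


The integral of a constant k over [a, b] equals k * (b - a).
integral from 12 to 18 of 3 dx
= 3 * (18 - 12)
= 3 * 6
= 18

18


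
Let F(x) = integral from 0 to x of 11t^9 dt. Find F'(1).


By the Fundamental Theorem of Calculus (Part 1):
If F(x) = integral from 0 to x of f(t) dt, then F'(x) = f(x)
Here f(t) = 11t^9
So F'(x) = 11x^9
Evaluate at x = 1:
F'(1) = 11 * 1^9
= 11 * 1
= 11

11
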